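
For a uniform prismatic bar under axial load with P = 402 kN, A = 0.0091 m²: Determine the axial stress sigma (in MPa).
Model: a uniform prismatic bar under axial load, so sigma = P / A.
Convert to SI units:
  P = 402 kN = 402000 N
Substitute:
  sigma = 402000 / 0.0091
  sigma = 4.418 × 10⁷ Pa
Convert: sigma = 4.418 × 10⁷ Pa = 44.18 MPa
Final answer: sigma = 44.18 MPa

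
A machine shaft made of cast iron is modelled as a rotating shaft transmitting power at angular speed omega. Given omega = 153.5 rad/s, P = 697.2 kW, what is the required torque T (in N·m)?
Model: a rotating shaft transmitting power at angular speed omega, so P = T·omega.
Solve for T: T = P / omega.
Convert to SI units:
  P = 697.2 kW = 697200 W
Substitute:
  T = 697200 / 153.5
  T = 4542 N·m
Final answer: T = 4542 N·m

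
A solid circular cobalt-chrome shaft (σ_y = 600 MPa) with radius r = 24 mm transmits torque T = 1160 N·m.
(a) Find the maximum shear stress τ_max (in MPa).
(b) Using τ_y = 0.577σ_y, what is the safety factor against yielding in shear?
(a) For a solid circular shaft, τ_max = T·r/J with J = π·r^4/2, i.e. τ_max = 2·T / (π·r^3). Convert r = 24 mm = 0.024 m.
  τ_max = (2 × 1160) / (π × 0.024^3) = 5.342 × 10⁷ Pa = 53.42 MPa
(b) τ_y = 0.577 × 600 = 346.2 MPa
  SF = τ_y/τ_max = 346.2 / 53.42 = 6.481
Final answer: (a) τ_max = 53.42 MPa, (b) SF = 6.481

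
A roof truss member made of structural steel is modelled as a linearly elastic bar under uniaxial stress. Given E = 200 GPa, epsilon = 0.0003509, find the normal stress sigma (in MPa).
Model: a linearly elastic bar under uniaxial stress, so epsilon = sigma / E.
Solve for sigma: sigma = epsilon·E.
Convert to SI units:
  E = 200 GPa = 2 × 10¹¹ Pa
Substitute:
  sigma = 0.0003509 × (2 × 10¹¹)
  sigma = 7.018 × 10⁷ Pa
Convert: sigma = 7.018 × 10⁷ Pa = 70.18 MPa
Final answer: sigma = 70.18 MPa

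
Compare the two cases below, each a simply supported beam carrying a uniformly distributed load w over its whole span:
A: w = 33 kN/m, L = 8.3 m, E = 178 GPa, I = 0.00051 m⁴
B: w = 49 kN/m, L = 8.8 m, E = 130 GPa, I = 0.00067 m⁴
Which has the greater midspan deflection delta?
Model: a simply supported beam carrying a uniformly distributed load w over its whole span, so delta = (5·w·L^4) / (384·E·I) (SI units).
  A: delta = (5 × 33000 × 8.3^4) / (384 × (1.78 × 10¹¹) × 0.00051) = 0.02246 m = 22.46 mm
  B: delta = (5 × 49000 × 8.8^4) / (384 × (1.3 × 10¹¹) × 0.00067) = 0.04393 m = 43.93 mm
43.93 mm > 22.46 mm, so B is larger.
Final answer: B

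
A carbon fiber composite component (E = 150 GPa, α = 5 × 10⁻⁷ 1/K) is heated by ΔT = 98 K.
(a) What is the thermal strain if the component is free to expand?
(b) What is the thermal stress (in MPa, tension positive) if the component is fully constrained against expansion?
(a) Free thermal strain ε_th = α·ΔT = (5 × 10⁻⁷) × 98 = 4.9 × 10⁻⁵
(b) Fully constrained, the expansion is suppressed, so σ = -E·α·ΔT. Convert E = 150 GPa = 1.5 × 10¹¹ Pa.
  σ = -(1.5 × 10¹¹) × (5 × 10⁻⁷) × 98 = -7.35 × 10⁶ Pa = -7.35 MPa (compressive)
Final answer: (a) ε_th = 4.9 × 10⁻⁵, (b) σ = -7.35 MPa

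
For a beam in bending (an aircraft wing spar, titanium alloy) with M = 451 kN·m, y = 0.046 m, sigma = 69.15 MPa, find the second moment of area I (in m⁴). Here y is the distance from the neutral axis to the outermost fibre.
Model: a beam in bending, so sigma = (M·y) / I.
Solve for I: I = (M·y) / sigma.
Convert to SI units:
  M = 451 kN·m = 451000 N·m
  sigma = 69.15 MPa = 6.915 × 10⁷ Pa
Substitute:
  I = (451000 × 0.046) / (6.915 × 10⁷)
  I = 0.0003 m⁴
Final answer: I = 0.0003 m⁴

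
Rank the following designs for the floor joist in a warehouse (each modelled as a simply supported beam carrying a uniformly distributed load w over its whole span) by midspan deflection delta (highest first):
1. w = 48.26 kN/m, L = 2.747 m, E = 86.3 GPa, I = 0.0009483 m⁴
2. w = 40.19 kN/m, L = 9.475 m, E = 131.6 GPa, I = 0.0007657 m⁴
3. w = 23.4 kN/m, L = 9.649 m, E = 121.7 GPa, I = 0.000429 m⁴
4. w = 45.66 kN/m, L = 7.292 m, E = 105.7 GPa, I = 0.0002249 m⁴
Model: a simply supported beam carrying a uniformly distributed load w over its whole span, so delta = (5·w·L^4) / (384·E·I) (SI units).
  Case 1: delta = (5 × 48260 × 2.747^4) / (384 × (8.63 × 10¹⁰) × 0.0009483) = 0.0004372 m = 0.4372 mm
  Case 2: delta = (5 × 40190 × 9.475^4) / (384 × (1.316 × 10¹¹) × 0.0007657) = 0.04186 m = 41.86 mm
  Case 3: delta = (5 × 23400 × 9.649^4) / (384 × (1.217 × 10¹¹) × 0.000429) = 0.05059 m = 50.59 mm
  Case 4: delta = (5 × 45660 × 7.292^4) / (384 × (1.057 × 10¹¹) × 0.0002249) = 0.07071 m = 70.71 mm
Ordering: 70.71 mm (case 4) > 50.59 mm (case 3) > 41.86 mm (case 2) > 0.4372 mm (case 1)
Final answer: 4, 3, 2, 1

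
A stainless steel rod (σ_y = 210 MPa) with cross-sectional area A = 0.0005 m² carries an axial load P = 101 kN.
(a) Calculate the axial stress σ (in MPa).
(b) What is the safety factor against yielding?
(a) Axial stress σ = P/A. Convert P = 101 kN = 101000 N.
  σ = 101000 / 0.0005 = 2.02 × 10⁸ Pa = 202 MPa
(b) Safety factor SF = σ_y/σ = 210 / 202 = 1.04
Final answer: (a) σ = 202 MPa, (b) SF = 1.04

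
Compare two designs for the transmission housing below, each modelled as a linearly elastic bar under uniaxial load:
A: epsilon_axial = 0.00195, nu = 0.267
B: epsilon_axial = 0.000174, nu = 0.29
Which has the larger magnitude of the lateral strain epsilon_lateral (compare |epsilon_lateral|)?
Model: a linearly elastic bar under uniaxial load, so epsilon_lateral = -nu·epsilon_axial (SI units).
  A: epsilon_lateral = -(0.267 × 0.00195) = -0.0005206
  B: epsilon_lateral = -(0.29 × 0.000174) = -5.046 × 10⁻⁵
|epsilon_lateral|: A = 0.0005206, B = 5.046 × 10⁻⁵, so A is larger in magnitude.
Final answer: A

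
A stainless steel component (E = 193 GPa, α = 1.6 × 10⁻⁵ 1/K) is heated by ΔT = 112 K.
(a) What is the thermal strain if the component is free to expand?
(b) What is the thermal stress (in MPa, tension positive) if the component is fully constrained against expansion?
(a) Free thermal strain ε_th = α·ΔT = (1.6 × 10⁻⁵) × 112 = 0.001792
(b) Fully constrained, the expansion is suppressed, so σ = -E·α·ΔT. Convert E = 193 GPa = 1.93 × 10¹¹ Pa.
  σ = -(1.93 × 10¹¹) × (1.6 × 10⁻⁵) × 112 = -3.459 × 10⁸ Pa = -345.9 MPa (compressive)
Final answer: (a) ε_th = 0.001792, (b) σ = -345.9 MPa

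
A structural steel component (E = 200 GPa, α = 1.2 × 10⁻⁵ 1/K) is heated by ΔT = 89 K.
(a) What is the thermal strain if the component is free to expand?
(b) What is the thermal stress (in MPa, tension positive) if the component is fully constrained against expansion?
(a) Free thermal strain ε_th = α·ΔT = (1.2 × 10⁻⁵) × 89 = 0.001068
(b) Fully constrained, the expansion is suppressed, so σ = -E·α·ΔT. Convert E = 200 GPa = 2 × 10¹¹ Pa.
  σ = -(2 × 10¹¹) × (1.2 × 10⁻⁵) × 89 = -2.136 × 10⁸ Pa = -213.6 MPa (compressive)
Final answer: (a) ε_th = 0.001068, (b) σ = -213.6 MPa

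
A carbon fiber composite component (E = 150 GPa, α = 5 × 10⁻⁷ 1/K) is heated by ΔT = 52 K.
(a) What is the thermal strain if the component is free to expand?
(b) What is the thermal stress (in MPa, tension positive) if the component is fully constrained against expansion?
(a) Free thermal strain ε_th = α·ΔT = (5 × 10⁻⁷) × 52 = 2.6 × 10⁻⁵
(b) Fully constrained, the expansion is suppressed, so σ = -E·α·ΔT. Convert E = 150 GPa = 1.5 × 10¹¹ Pa.
  σ = -(1.5 × 10¹¹) × (5 × 10⁻⁷) × 52 = -3.9 × 10⁶ Pa = -3.9 MPa (compressive)
Final answer: (a) ε_th = 2.6 × 10⁻⁵, (b) σ = -3.9 MPa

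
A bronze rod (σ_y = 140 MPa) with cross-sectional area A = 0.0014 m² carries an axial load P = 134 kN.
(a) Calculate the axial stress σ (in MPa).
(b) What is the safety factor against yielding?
(a) Axial stress σ = P/A. Convert P = 134 kN = 134000 N.
  σ = 134000 / 0.0014 = 9.571 × 10⁷ Pa = 95.71 MPa
(b) Safety factor SF = σ_y/σ = 140 / 95.71 = 1.463
Final answer: (a) σ = 95.71 MPa, (b) SF = 1.463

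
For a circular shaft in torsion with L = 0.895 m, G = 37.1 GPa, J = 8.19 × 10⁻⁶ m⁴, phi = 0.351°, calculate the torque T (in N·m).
Model: a circular shaft in torsion, so phi = (T·L) / (G·J).
Solve for T: T = (phi·G·J) / L.
Convert to SI units:
  G = 37.1 GPa = 3.71 × 10¹⁰ Pa
  phi = 0.351° = 0.006126 rad
Substitute:
  T = (0.006126 × (3.71 × 10¹⁰) × (8.19 × 10⁻⁶)) / 0.895
  T = 2080 N·m
Final answer: T = 2080 N·m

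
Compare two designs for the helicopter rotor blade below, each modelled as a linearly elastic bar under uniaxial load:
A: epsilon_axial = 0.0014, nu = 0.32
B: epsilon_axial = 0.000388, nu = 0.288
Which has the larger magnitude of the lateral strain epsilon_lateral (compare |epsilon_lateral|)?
Model: a linearly elastic bar under uniaxial load, so epsilon_lateral = -nu·epsilon_axial (SI units).
  A: epsilon_lateral = -(0.32 × 0.0014) = -0.000448
  B: epsilon_lateral = -(0.288 × 0.000388) = -0.0001117
|epsilon_lateral|: A = 0.000448, B = 0.0001117, so A is larger in magnitude.
Final answer: A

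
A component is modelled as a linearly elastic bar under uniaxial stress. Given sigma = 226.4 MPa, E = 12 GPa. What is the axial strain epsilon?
Model: a linearly elastic bar under uniaxial stress, so epsilon = sigma / E.
Convert to SI units:
  sigma = 226.4 MPa = 2.264 × 10⁸ Pa
  E = 12 GPa = 1.2 × 10¹⁰ Pa
Substitute:
  epsilon = (2.264 × 10⁸) / (1.2 × 10¹⁰)
  epsilon = 0.01887
Final answer: epsilon = 0.01887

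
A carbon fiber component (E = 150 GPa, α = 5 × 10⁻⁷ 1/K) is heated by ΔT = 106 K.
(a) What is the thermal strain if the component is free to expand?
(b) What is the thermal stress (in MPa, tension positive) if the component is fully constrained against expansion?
(a) Free thermal strain ε_th = α·ΔT = (5 × 10⁻⁷) × 106 = 5.3 × 10⁻⁵
(b) Fully constrained, the expansion is suppressed, so σ = -E·α·ΔT. Convert E = 150 GPa = 1.5 × 10¹¹ Pa.
  σ = -(1.5 × 10¹¹) × (5 × 10⁻⁷) × 106 = -7.95 × 10⁶ Pa = -7.95 MPa (compressive)
Final answer: (a) ε_th = 5.3 × 10⁻⁵, (b) σ = -7.95 MPa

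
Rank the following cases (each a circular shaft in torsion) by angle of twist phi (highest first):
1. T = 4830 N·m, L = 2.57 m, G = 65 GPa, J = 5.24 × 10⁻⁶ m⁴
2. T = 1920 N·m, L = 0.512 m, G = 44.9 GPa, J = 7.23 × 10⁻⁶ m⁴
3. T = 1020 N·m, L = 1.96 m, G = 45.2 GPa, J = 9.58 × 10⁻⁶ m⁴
Model: a circular shaft in torsion, so phi = (T·L) / (G·J) (SI units).
  Case 1: phi = (4830 × 2.57) / ((6.5 × 10¹⁰) × (5.24 × 10⁻⁶)) = 0.03644 rad = 2.088°
  Case 2: phi = (1920 × 0.512) / ((4.49 × 10¹⁰) × (7.23 × 10⁻⁶)) = 0.003028 rad = 0.1735°
  Case 3: phi = (1020 × 1.96) / ((4.52 × 10¹⁰) × (9.58 × 10⁻⁶)) = 0.004617 rad = 0.2645°
Ordering: 2.088° (case 1) > 0.2645° (case 3) > 0.1735° (case 2)
Final answer: 1, 3, 2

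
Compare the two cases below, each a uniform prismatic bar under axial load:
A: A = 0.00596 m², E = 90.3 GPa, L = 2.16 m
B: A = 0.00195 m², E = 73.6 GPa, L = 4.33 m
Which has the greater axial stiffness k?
Model: a uniform prismatic bar under axial load, so k = (A·E) / L (SI units).
  A: k = (0.00596 × (9.03 × 10¹⁰)) / 2.16 = 2.492 × 10⁸ N/m = 249.2 MN/m
  B: k = (0.00195 × (7.36 × 10¹⁰)) / 4.33 = 3.315 × 10⁷ N/m = 33.15 MN/m
249.2 MN/m > 33.15 MN/m, so A is larger.
Final answer: A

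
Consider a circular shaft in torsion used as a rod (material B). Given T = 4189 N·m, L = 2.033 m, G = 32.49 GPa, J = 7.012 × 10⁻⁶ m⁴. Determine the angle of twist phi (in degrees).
Model: a circular shaft in torsion, so phi = (T·L) / (G·J).
Convert to SI units:
  G = 32.49 GPa = 3.249 × 10¹⁰ Pa
Substitute:
  phi = (4189 × 2.033) / ((3.249 × 10¹⁰) × (7.012 × 10⁻⁶))
  phi = 0.03738 rad
Convert to degrees: phi = 0.03738 × 180/π = 2.142°
Final answer: phi = 2.142°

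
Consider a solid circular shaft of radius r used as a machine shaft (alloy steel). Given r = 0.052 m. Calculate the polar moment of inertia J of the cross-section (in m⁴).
Model: a solid circular shaft of radius r, so J = (π·r^4) / 2.
Substitute:
  J = (π × 0.052^4) / 2
  J = 1.149 × 10⁻⁵ m⁴
Final answer: J = 1.149 × 10⁻⁵ m⁴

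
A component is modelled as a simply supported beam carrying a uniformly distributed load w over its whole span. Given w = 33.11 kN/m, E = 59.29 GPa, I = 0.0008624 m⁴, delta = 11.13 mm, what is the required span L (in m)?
Model: a simply supported beam carrying a uniformly distributed load w over its whole span, so delta = (5·w·L^4) / (384·E·I).
Solve for L: L = ((384·delta·E·I) / (5·w))^(1/4).
Convert to SI units:
  w = 33.11 kN/m = 33110 N/m
  E = 59.29 GPa = 5.929 × 10¹⁰ Pa
  delta = 11.13 mm = 0.01113 m
Substitute:
  L = ((384 × 0.01113 × (5.929 × 10¹⁰) × 0.0008624) / (5 × 33110))^(1/4)
  L = 6.028 m
Final answer: L = 6.028 m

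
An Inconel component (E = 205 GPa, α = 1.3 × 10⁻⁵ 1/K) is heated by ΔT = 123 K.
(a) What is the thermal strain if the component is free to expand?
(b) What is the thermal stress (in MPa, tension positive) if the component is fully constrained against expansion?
(a) Free thermal strain ε_th = α·ΔT = (1.3 × 10⁻⁵) × 123 = 0.001599
(b) Fully constrained, the expansion is suppressed, so σ = -E·α·ΔT. Convert E = 205 GPa = 2.05 × 10¹¹ Pa.
  σ = -(2.05 × 10¹¹) × (1.3 × 10⁻⁵) × 123 = -3.278 × 10⁸ Pa = -327.8 MPa (compressive)
Final answer: (a) ε_th = 0.001599, (b) σ = -327.8 MPa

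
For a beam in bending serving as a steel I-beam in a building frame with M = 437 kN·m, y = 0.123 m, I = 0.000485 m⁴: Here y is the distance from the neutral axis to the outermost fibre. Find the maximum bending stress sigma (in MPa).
Model: a beam in bending, so sigma = (M·y) / I.
Convert to SI units:
  M = 437 kN·m = 437000 N·m
Substitute:
  sigma = (437000 × 0.123) / 0.000485
  sigma = 1.108 × 10⁸ Pa
Convert: sigma = 1.108 × 10⁸ Pa = 110.8 MPa
Final answer: sigma = 110.8 MPa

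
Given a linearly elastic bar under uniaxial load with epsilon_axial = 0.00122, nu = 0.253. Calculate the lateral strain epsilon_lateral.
Model: a linearly elastic bar under uniaxial load, so epsilon_lateral = -nu·epsilon_axial.
Substitute:
  epsilon_lateral = -(0.253 × 0.00122)
  epsilon_lateral = -0.0003087
Final answer: epsilon_lateral = -0.0003087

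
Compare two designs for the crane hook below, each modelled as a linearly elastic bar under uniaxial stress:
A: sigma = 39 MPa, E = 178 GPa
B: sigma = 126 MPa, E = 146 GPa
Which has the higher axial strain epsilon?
Model: a linearly elastic bar under uniaxial stress, so epsilon = sigma / E (SI units).
  A: epsilon = (3.9 × 10⁷) / (1.78 × 10¹¹) = 0.0002191
  B: epsilon = (1.26 × 10⁸) / (1.46 × 10¹¹) = 0.000863
0.000863 > 0.0002191, so B is larger.
Final answer: B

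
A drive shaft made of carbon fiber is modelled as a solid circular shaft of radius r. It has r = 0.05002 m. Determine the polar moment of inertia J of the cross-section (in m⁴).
Model: a solid circular shaft of radius r, so J = (π·r^4) / 2.
Substitute:
  J = (π × 0.05002^4) / 2
  J = 9.833 × 10⁻⁶ m⁴
Final answer: J = 9.833 × 10⁻⁶ m⁴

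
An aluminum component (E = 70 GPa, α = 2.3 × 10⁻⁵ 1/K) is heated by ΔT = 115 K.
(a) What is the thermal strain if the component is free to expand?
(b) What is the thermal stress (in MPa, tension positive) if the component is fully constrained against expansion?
(a) Free thermal strain ε_th = α·ΔT = (2.3 × 10⁻⁵) × 115 = 0.002645
(b) Fully constrained, the expansion is suppressed, so σ = -E·α·ΔT. Convert E = 70 GPa = 7 × 10¹⁰ Pa.
  σ = -(7 × 10¹⁰) × (2.3 × 10⁻⁵) × 115 = -1.852 × 10⁸ Pa = -185.2 MPa (compressive)
Final answer: (a) ε_th = 0.002645, (b) σ = -185.2 MPa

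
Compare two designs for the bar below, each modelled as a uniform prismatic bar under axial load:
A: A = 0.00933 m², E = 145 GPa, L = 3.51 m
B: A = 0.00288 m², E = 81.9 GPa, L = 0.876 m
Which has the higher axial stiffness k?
Model: a uniform prismatic bar under axial load, so k = (A·E) / L (SI units).
  A: k = (0.00933 × (1.45 × 10¹¹)) / 3.51 = 3.854 × 10⁸ N/m = 385.4 MN/m
  B: k = (0.00288 × (8.19 × 10¹⁰)) / 0.876 = 2.693 × 10⁸ N/m = 269.3 MN/m
385.4 MN/m > 269.3 MN/m, so A is larger.
Final answer: A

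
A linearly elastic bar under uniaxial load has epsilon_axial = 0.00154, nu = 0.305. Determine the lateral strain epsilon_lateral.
Model: a linearly elastic bar under uniaxial load, so epsilon_lateral = -nu·epsilon_axial.
Substitute:
  epsilon_lateral = -(0.305 × 0.00154)
  epsilon_lateral = -0.0004697
Final answer: epsilon_lateral = -0.0004697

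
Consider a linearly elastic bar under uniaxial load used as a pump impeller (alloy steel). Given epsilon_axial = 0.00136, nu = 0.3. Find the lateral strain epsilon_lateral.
Model: a linearly elastic bar under uniaxial load, so epsilon_lateral = -nu·epsilon_axial.
Substitute:
  epsilon_lateral = -(0.3 × 0.00136)
  epsilon_lateral = -0.000408
Final answer: epsilon_lateral = -0.000408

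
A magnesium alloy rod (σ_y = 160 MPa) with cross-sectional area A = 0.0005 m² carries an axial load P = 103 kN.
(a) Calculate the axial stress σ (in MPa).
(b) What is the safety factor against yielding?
(a) Axial stress σ = P/A. Convert P = 103 kN = 103000 N.
  σ = 103000 / 0.0005 = 2.06 × 10⁸ Pa = 206 MPa
(b) Safety factor SF = σ_y/σ = 160 / 206 = 0.7767
Final answer: (a) σ = 206 MPa, (b) SF = 0.7767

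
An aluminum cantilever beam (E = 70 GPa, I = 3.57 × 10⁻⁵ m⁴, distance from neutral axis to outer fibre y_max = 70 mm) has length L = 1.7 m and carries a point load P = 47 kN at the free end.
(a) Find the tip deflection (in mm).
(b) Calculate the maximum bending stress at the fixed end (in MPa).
(a) Tip deflection of a cantilever with an end point load: δ = P·L^3 / (3·E·I). Convert P = 47 kN = 47000 N, E = 70 GPa = 7 × 10¹⁰ Pa.
  δ = (47000 × 1.7^3) / (3 × (7 × 10¹⁰) × (3.57 × 10⁻⁵)) = 0.0308 m = 30.8 mm
(b) Maximum bending moment at the fixed end: M = P·L = 47000 × 1.7 = 79900 N·m. Convert y_max = 70 mm = 0.07 m.
  σ = M·y_max / I = (79900 × 0.07) / (3.57 × 10⁻⁵) = 1.567 × 10⁸ Pa = 156.7 MPa
Final answer: (a) δ = 30.8 mm, (b) σ = 156.7 MPa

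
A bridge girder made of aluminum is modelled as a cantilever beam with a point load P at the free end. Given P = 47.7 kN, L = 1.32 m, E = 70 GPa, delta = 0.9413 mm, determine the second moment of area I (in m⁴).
Model: a cantilever beam with a point load P at the free end, so delta = (P·L^3) / (3·E·I).
Solve for I: I = (P·L^3) / (3·delta·E).
Convert to SI units:
  P = 47.7 kN = 47700 N
  E = 70 GPa = 7 × 10¹⁰ Pa
  delta = 0.9413 mm = 0.0009413 m
Substitute:
  I = (47700 × 1.32^3) / (3 × 0.0009413 × (7 × 10¹⁰))
  I = 0.000555 m⁴
Final answer: I = 0.000555 m⁴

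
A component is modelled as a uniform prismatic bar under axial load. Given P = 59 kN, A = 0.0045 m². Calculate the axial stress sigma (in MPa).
Model: a uniform prismatic bar under axial load, so sigma = P / A.
Convert to SI units:
  P = 59 kN = 59000 N
Substitute:
  sigma = 59000 / 0.0045
  sigma = 1.311 × 10⁷ Pa
Convert: sigma = 1.311 × 10⁷ Pa = 13.11 MPa
Final answer: sigma = 13.11 MPa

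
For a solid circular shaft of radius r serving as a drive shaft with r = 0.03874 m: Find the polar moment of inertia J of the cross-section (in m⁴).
Model: a solid circular shaft of radius r, so J = (π·r^4) / 2.
Substitute:
  J = (π × 0.03874^4) / 2
  J = 3.538 × 10⁻⁶ m⁴
Final answer: J = 3.538 × 10⁻⁶ m⁴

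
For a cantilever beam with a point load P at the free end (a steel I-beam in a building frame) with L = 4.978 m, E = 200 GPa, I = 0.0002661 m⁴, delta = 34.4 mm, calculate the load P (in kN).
Model: a cantilever beam with a point load P at the free end, so delta = (P·L^3) / (3·E·I).
Solve for P: P = (3·delta·E·I) / L^3.
Convert to SI units:
  E = 200 GPa = 2 × 10¹¹ Pa
  delta = 34.4 mm = 0.0344 m
Substitute:
  P = (3 × 0.0344 × (2 × 10¹¹) × 0.0002661) / 4.978^3
  P = 44520 N
Convert: P = 44520 N = 44.52 kN
Final answer: P = 44.52 kN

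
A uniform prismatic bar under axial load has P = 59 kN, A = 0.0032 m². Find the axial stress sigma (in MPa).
Model: a uniform prismatic bar under axial load, so sigma = P / A.
Convert to SI units:
  P = 59 kN = 59000 N
Substitute:
  sigma = 59000 / 0.0032
  sigma = 1.844 × 10⁷ Pa
Convert: sigma = 1.844 × 10⁷ Pa = 18.44 MPa
Final answer: sigma = 18.44 MPa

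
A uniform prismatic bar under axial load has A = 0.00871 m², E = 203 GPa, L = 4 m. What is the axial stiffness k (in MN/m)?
Model: a uniform prismatic bar under axial load, so k = (A·E) / L.
Convert to SI units:
  E = 203 GPa = 2.03 × 10¹¹ Pa
Substitute:
  k = (0.00871 × (2.03 × 10¹¹)) / 4
  k = 4.42 × 10⁸ N/m
Convert: k = 4.42 × 10⁸ N/m = 442 MN/m
Final answer: k = 442 MN/m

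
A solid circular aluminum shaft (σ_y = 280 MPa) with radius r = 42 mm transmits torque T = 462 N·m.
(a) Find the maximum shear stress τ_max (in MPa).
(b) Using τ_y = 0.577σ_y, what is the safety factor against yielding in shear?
(a) For a solid circular shaft, τ_max = T·r/J with J = π·r^4/2, i.e. τ_max = 2·T / (π·r^3). Convert r = 42 mm = 0.042 m.
  τ_max = (2 × 462) / (π × 0.042^3) = 3.97 × 10⁶ Pa = 3.97 MPa
(b) τ_y = 0.577 × 280 = 161.56 MPa
  SF = τ_y/τ_max = 161.56 / 3.97 = 40.7
Final answer: (a) τ_max = 3.97 MPa, (b) SF = 40.7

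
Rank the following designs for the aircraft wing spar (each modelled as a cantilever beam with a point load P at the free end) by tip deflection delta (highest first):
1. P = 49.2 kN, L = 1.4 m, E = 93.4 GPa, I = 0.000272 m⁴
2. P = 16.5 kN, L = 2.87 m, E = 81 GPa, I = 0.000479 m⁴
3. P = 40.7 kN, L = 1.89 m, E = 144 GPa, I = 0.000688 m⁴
Model: a cantilever beam with a point load P at the free end, so delta = (P·L^3) / (3·E·I) (SI units).
  Case 1: delta = (49200 × 1.4^3) / (3 × (9.34 × 10¹⁰) × 0.000272) = 0.001771 m = 1.771 mm
  Case 2: delta = (16500 × 2.87^3) / (3 × (8.1 × 10¹⁰) × 0.000479) = 0.003351 m = 3.351 mm
  Case 3: delta = (40700 × 1.89^3) / (3 × (1.44 × 10¹¹) × 0.000688) = 0.0009245 m = 0.9245 mm
Ordering: 3.351 mm (case 2) > 1.771 mm (case 1) > 0.9245 mm (case 3)
Final answer: 2, 1, 3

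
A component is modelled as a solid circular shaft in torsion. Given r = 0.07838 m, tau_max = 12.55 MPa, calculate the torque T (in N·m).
Model: a solid circular shaft in torsion, so tau_max = (2·T) / (π·r^3).
Solve for T: T = (π·tau_max·r^3) / 2.
Convert to SI units:
  tau_max = 12.55 MPa = 1.255 × 10⁷ Pa
Substitute:
  T = (π × (1.255 × 10⁷) × 0.07838^3) / 2
  T = 9492 N·m
Final answer: T = 9492 N·m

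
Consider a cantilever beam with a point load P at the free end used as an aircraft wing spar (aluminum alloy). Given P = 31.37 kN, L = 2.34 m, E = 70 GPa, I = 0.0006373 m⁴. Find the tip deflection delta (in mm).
Model: a cantilever beam with a point load P at the free end, so delta = (P·L^3) / (3·E·I).
Convert to SI units:
  P = 31.37 kN = 31370 N
  E = 70 GPa = 7 × 10¹⁰ Pa
Substitute:
  delta = (31370 × 2.34^3) / (3 × (7 × 10¹⁰) × 0.0006373)
  delta = 0.003003 m
Convert: delta = 0.003003 m = 3.003 mm
Final answer: delta = 3.003 mm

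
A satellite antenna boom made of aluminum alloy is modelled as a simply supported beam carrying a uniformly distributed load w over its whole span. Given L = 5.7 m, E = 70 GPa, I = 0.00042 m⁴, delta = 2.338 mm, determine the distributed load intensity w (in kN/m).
Model: a simply supported beam carrying a uniformly distributed load w over its whole span, so delta = (5·w·L^4) / (384·E·I).
Solve for w: w = (384·delta·E·I) / (5·L^4).
Convert to SI units:
  E = 70 GPa = 7 × 10¹⁰ Pa
  delta = 2.338 mm = 0.002338 m
Substitute:
  w = (384 × 0.002338 × (7 × 10¹⁰) × 0.00042) / (5 × 5.7^4)
  w = 5001 N/m
Convert: w = 5001 N/m = 5.001 kN/m
Final answer: w = 5.001 kN/m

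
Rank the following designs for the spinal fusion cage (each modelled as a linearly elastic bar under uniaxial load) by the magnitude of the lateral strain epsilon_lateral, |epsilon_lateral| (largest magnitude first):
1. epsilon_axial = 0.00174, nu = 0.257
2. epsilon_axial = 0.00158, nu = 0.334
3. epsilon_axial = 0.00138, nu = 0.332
Model: a linearly elastic bar under uniaxial load, so epsilon_lateral = -nu·epsilon_axial (SI units).
  Case 1: epsilon_lateral = -(0.257 × 0.00174) = -0.0004472
  Case 2: epsilon_lateral = -(0.334 × 0.00158) = -0.0005277
  Case 3: epsilon_lateral = -(0.332 × 0.00138) = -0.0004582
Ordering by |epsilon_lateral|: 0.0005277 (case 2) > 0.0004582 (case 3) > 0.0004472 (case 1)
Final answer: 2, 3, 1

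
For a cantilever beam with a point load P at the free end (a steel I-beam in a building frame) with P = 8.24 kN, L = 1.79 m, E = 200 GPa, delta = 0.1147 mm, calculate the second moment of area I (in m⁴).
Model: a cantilever beam with a point load P at the free end, so delta = (P·L^3) / (3·E·I).
Solve for I: I = (P·L^3) / (3·delta·E).
Convert to SI units:
  P = 8.24 kN = 8240 N
  E = 200 GPa = 2 × 10¹¹ Pa
  delta = 0.1147 mm = 0.0001147 m
Substitute:
  I = (8240 × 1.79^3) / (3 × 0.0001147 × (2 × 10¹¹))
  I = 0.0006867 m⁴
Final answer: I = 0.0006867 m⁴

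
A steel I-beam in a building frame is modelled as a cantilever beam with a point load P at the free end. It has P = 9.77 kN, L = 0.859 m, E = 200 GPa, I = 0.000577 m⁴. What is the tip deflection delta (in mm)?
Model: a cantilever beam with a point load P at the free end, so delta = (P·L^3) / (3·E·I).
Convert to SI units:
  P = 9.77 kN = 9770 N
  E = 200 GPa = 2 × 10¹¹ Pa
Substitute:
  delta = (9770 × 0.859^3) / (3 × (2 × 10¹¹) × 0.000577)
  delta = 1.789 × 10⁻⁵ m
Convert: delta = 1.789 × 10⁻⁵ m = 0.01789 mm
Final answer: delta = 0.01789 mm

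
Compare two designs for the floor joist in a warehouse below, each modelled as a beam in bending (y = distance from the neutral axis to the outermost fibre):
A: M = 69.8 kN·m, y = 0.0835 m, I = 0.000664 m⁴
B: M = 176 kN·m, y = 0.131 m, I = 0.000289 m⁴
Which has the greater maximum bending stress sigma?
Model: a beam in bending (y = distance from the neutral axis to the outermost fibre), so sigma = (M·y) / I (SI units).
  A: sigma = (69800 × 0.0835) / 0.000664 = 8.778 × 10⁶ Pa = 8.778 MPa
  B: sigma = (176000 × 0.131) / 0.000289 = 7.978 × 10⁷ Pa = 79.78 MPa
79.78 MPa > 8.778 MPa, so B is larger.
Final answer: B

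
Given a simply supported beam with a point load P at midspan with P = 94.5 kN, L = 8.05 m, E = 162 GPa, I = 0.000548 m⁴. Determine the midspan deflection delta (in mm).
Model: a simply supported beam with a point load P at midspan, so delta = (P·L^3) / (48·E·I).
Convert to SI units:
  P = 94.5 kN = 94500 N
  E = 162 GPa = 1.62 × 10¹¹ Pa
Substitute:
  delta = (94500 × 8.05^3) / (48 × (1.62 × 10¹¹) × 0.000548)
  delta = 0.01157 m
Convert: delta = 0.01157 m = 11.57 mm
Final answer: delta = 11.57 mm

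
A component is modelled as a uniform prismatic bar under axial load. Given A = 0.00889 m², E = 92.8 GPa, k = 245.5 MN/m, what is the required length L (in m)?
Model: a uniform prismatic bar under axial load, so k = (A·E) / L.
Solve for L: L = (A·E) / k.
Convert to SI units:
  E = 92.8 GPa = 9.28 × 10¹⁰ Pa
  k = 245.5 MN/m = 2.455 × 10⁸ N/m
Substitute:
  L = (0.00889 × (9.28 × 10¹⁰)) / (2.455 × 10⁸)
  L = 3.36 m
Final answer: L = 3.36 m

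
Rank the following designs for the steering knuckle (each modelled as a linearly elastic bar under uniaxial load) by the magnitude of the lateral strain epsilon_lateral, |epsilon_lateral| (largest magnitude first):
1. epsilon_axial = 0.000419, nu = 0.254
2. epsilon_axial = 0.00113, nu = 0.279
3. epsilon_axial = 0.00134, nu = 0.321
Model: a linearly elastic bar under uniaxial load, so epsilon_lateral = -nu·epsilon_axial (SI units).
  Case 1: epsilon_lateral = -(0.254 × 0.000419) = -0.0001064
  Case 2: epsilon_lateral = -(0.279 × 0.00113) = -0.0003153
  Case 3: epsilon_lateral = -(0.321 × 0.00134) = -0.0004301
Ordering by |epsilon_lateral|: 0.0004301 (case 3) > 0.0003153 (case 2) > 0.0001064 (case 1)
Final answer: 3, 2, 1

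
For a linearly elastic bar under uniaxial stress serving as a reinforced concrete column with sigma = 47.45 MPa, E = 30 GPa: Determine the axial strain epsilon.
Model: a linearly elastic bar under uniaxial stress, so epsilon = sigma / E.
Convert to SI units:
  sigma = 47.45 MPa = 4.745 × 10⁷ Pa
  E = 30 GPa = 3 × 10¹⁰ Pa
Substitute:
  epsilon = (4.745 × 10⁷) / (3 × 10¹⁰)
  epsilon = 0.001582
Final answer: epsilon = 0.001582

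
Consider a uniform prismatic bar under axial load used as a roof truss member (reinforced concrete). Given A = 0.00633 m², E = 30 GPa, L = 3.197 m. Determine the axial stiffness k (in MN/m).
Model: a uniform prismatic bar under axial load, so k = (A·E) / L.
Convert to SI units:
  E = 30 GPa = 3 × 10¹⁰ Pa
Substitute:
  k = (0.00633 × (3 × 10¹⁰)) / 3.197
  k = 5.94 × 10⁷ N/m
Convert: k = 5.94 × 10⁷ N/m = 59.4 MN/m
Final answer: k = 59.4 MN/m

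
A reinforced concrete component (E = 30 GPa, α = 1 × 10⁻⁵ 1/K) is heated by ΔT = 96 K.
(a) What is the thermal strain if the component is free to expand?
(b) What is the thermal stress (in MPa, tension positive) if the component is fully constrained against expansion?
(a) Free thermal strain ε_th = α·ΔT = (1 × 10⁻⁵) × 96 = 0.00096
(b) Fully constrained, the expansion is suppressed, so σ = -E·α·ΔT. Convert E = 30 GPa = 3 × 10¹⁰ Pa.
  σ = -(3 × 10¹⁰) × (1 × 10⁻⁵) × 96 = -2.88 × 10⁷ Pa = -28.8 MPa (compressive)
Final answer: (a) ε_th = 0.00096, (b) σ = -28.8 MPa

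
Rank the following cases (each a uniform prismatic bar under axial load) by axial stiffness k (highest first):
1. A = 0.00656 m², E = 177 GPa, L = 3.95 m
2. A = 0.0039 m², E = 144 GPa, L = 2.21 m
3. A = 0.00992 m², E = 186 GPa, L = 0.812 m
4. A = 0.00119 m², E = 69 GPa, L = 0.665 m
Model: a uniform prismatic bar under axial load, so k = (A·E) / L (SI units).
  Case 1: k = (0.00656 × (1.77 × 10¹¹)) / 3.95 = 2.94 × 10⁸ N/m = 294 MN/m
  Case 2: k = (0.0039 × (1.44 × 10¹¹)) / 2.21 = 2.541 × 10⁸ N/m = 254.1 MN/m
  Case 3: k = (0.00992 × (1.86 × 10¹¹)) / 0.812 = 2.272 × 10⁹ N/m = 2272 MN/m
  Case 4: k = (0.00119 × (6.9 × 10¹⁰)) / 0.665 = 1.235 × 10⁸ N/m = 123.5 MN/m
Ordering: 2272 MN/m (case 3) > 294 MN/m (case 1) > 254.1 MN/m (case 2) > 123.5 MN/m (case 4)
Final answer: 3, 1, 2, 4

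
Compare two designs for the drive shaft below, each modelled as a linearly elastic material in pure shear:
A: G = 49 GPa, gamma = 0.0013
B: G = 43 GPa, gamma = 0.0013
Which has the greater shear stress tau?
Model: a linearly elastic material in pure shear, so tau = G·gamma (SI units).
  A: tau = (4.9 × 10¹⁰) × 0.0013 = 6.37 × 10⁷ Pa = 63.7 MPa
  B: tau = (4.3 × 10¹⁰) × 0.0013 = 5.59 × 10⁷ Pa = 55.9 MPa
63.7 MPa > 55.9 MPa, so A is larger.
Final answer: A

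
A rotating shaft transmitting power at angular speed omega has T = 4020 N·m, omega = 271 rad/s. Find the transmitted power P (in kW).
Model: a rotating shaft transmitting power at angular speed omega, so P = T·omega.
Substitute:
  P = 4020 × 271
  P = 1.089 × 10⁶ W
Convert: P = 1.089 × 10⁶ W = 1089 kW
Final answer: P = 1089 kW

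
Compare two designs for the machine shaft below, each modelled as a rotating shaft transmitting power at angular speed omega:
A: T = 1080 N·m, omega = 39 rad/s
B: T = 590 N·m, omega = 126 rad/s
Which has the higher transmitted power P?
Model: a rotating shaft transmitting power at angular speed omega, so P = T·omega (SI units).
  A: P = 1080 × 39 = 42120 W = 42.12 kW
  B: P = 590 × 126 = 74340 W = 74.34 kW
74.34 kW > 42.12 kW, so B is larger.
Final answer: B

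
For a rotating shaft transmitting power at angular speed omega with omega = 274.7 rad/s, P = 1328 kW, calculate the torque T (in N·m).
Model: a rotating shaft transmitting power at angular speed omega, so P = T·omega.
Solve for T: T = P / omega.
Convert to SI units:
  P = 1328 kW = 1.328 × 10⁶ W
Substitute:
  T = (1.328 × 10⁶) / 274.7
  T = 4834 N·m
Final answer: T = 4834 N·m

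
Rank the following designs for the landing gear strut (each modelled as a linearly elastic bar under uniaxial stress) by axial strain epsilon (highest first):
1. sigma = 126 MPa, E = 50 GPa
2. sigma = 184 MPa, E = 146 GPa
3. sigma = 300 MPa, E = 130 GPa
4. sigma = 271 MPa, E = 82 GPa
Model: a linearly elastic bar under uniaxial stress, so epsilon = sigma / E (SI units).
  Case 1: epsilon = (1.26 × 10⁸) / (5 × 10¹⁰) = 0.00252
  Case 2: epsilon = (1.84 × 10⁸) / (1.46 × 10¹¹) = 0.00126
  Case 3: epsilon = (3 × 10⁸) / (1.3 × 10¹¹) = 0.002308
  Case 4: epsilon = (2.71 × 10⁸) / (8.2 × 10¹⁰) = 0.003305
Ordering: 0.003305 (case 4) > 0.00252 (case 1) > 0.002308 (case 3) > 0.00126 (case 2)
Final answer: 4, 1, 3, 2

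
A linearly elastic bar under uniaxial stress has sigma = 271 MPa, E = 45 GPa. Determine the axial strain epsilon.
Model: a linearly elastic bar under uniaxial stress, so epsilon = sigma / E.
Convert to SI units:
  sigma = 271 MPa = 2.71 × 10⁸ Pa
  E = 45 GPa = 4.5 × 10¹⁰ Pa
Substitute:
  epsilon = (2.71 × 10⁸) / (4.5 × 10¹⁰)
  epsilon = 0.006022
Final answer: epsilon = 0.006022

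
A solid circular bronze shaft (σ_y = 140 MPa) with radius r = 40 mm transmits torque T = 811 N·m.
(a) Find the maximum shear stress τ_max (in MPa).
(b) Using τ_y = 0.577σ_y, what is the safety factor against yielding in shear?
(a) For a solid circular shaft, τ_max = T·r/J with J = π·r^4/2, i.e. τ_max = 2·T / (π·r^3). Convert r = 40 mm = 0.04 m.
  τ_max = (2 × 811) / (π × 0.04^3) = 8.067 × 10⁶ Pa = 8.067 MPa
(b) τ_y = 0.577 × 140 = 80.78 MPa
  SF = τ_y/τ_max = 80.78 / 8.067 = 10.01
Final answer: (a) τ_max = 8.067 MPa, (b) SF = 10.01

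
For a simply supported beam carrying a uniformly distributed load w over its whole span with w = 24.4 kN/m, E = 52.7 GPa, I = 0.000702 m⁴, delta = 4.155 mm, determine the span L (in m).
Model: a simply supported beam carrying a uniformly distributed load w over its whole span, so delta = (5·w·L^4) / (384·E·I).
Solve for L: L = ((384·delta·E·I) / (5·w))^(1/4).
Convert to SI units:
  w = 24.4 kN/m = 24400 N/m
  E = 52.7 GPa = 5.27 × 10¹⁰ Pa
  delta = 4.155 mm = 0.004155 m
Substitute:
  L = ((384 × 0.004155 × (5.27 × 10¹⁰) × 0.000702) / (5 × 24400))^(1/4)
  L = 4.69 m
Final answer: L = 4.69 m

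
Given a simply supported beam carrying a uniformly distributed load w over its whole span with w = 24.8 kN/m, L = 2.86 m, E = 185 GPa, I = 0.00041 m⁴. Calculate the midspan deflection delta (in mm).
Model: a simply supported beam carrying a uniformly distributed load w over its whole span, so delta = (5·w·L^4) / (384·E·I).
Convert to SI units:
  w = 24.8 kN/m = 24800 N/m
  E = 185 GPa = 1.85 × 10¹¹ Pa
Substitute:
  delta = (5 × 24800 × 2.86^4) / (384 × (1.85 × 10¹¹) × 0.00041)
  delta = 0.0002848 m
Convert: delta = 0.0002848 m = 0.2848 mm
Final answer: delta = 0.2848 mm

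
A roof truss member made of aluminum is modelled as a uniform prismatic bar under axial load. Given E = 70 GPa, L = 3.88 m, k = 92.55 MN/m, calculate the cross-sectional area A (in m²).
Model: a uniform prismatic bar under axial load, so k = (A·E) / L.
Solve for A: A = (k·L) / E.
Convert to SI units:
  E = 70 GPa = 7 × 10¹⁰ Pa
  k = 92.55 MN/m = 9.255 × 10⁷ N/m
Substitute:
  A = ((9.255 × 10⁷) × 3.88) / (7 × 10¹⁰)
  A = 0.00513 m²
Final answer: A = 0.00513 m²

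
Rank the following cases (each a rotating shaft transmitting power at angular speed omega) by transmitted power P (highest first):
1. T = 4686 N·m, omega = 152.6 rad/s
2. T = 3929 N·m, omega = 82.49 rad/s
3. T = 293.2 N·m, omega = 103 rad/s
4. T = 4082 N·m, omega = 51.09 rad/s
Model: a rotating shaft transmitting power at angular speed omega, so P = T·omega (SI units).
  Case 1: P = 4686 × 152.6 = 715100 W = 715.1 kW
  Case 2: P = 3929 × 82.49 = 324100 W = 324.1 kW
  Case 3: P = 293.2 × 103 = 30200 W = 30.2 kW
  Case 4: P = 4082 × 51.09 = 208500 W = 208.5 kW
Ordering: 715.1 kW (case 1) > 324.1 kW (case 2) > 208.5 kW (case 4) > 30.2 kW (case 3)
Final answer: 1, 2, 4, 3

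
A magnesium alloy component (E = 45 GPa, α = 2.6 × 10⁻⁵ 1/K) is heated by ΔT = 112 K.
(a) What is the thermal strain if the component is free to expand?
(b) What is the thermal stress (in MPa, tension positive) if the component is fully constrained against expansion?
(a) Free thermal strain ε_th = α·ΔT = (2.6 × 10⁻⁵) × 112 = 0.002912
(b) Fully constrained, the expansion is suppressed, so σ = -E·α·ΔT. Convert E = 45 GPa = 4.5 × 10¹⁰ Pa.
  σ = -(4.5 × 10¹⁰) × (2.6 × 10⁻⁵) × 112 = -1.31 × 10⁸ Pa = -131 MPa (compressive)
Final answer: (a) ε_th = 0.002912, (b) σ = -131 MPa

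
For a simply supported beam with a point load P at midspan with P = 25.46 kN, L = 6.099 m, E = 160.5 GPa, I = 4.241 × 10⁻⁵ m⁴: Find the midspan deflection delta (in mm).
Model: a simply supported beam with a point load P at midspan, so delta = (P·L^3) / (48·E·I).
Convert to SI units:
  P = 25.46 kN = 25460 N
  E = 160.5 GPa = 1.605 × 10¹¹ Pa
Substitute:
  delta = (25460 × 6.099^3) / (48 × (1.605 × 10¹¹) × (4.241 × 10⁻⁵))
  delta = 0.01768 m
Convert: delta = 0.01768 m = 17.68 mm
Final answer: delta = 17.68 mm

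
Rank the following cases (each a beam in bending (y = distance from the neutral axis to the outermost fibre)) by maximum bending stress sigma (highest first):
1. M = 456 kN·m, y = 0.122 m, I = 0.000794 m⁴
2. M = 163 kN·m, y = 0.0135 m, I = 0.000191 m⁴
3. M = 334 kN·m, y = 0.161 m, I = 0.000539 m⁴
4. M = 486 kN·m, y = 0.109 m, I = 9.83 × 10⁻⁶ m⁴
Model: a beam in bending (y = distance from the neutral axis to the outermost fibre), so sigma = (M·y) / I (SI units).
  Case 1: sigma = (456000 × 0.122) / 0.000794 = 7.007 × 10⁷ Pa = 70.07 MPa
  Case 2: sigma = (163000 × 0.0135) / 0.000191 = 1.152 × 10⁷ Pa = 11.52 MPa
  Case 3: sigma = (334000 × 0.161) / 0.000539 = 9.977 × 10⁷ Pa = 99.77 MPa
  Case 4: sigma = (486000 × 0.109) / (9.83 × 10⁻⁶) = 5.389 × 10⁹ Pa = 5389 MPa
Ordering: 5389 MPa (case 4) > 99.77 MPa (case 3) > 70.07 MPa (case 1) > 11.52 MPa (case 2)
Final answer: 4, 3, 1, 2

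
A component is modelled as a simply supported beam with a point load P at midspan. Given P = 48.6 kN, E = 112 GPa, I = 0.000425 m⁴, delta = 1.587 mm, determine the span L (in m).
Model: a simply supported beam with a point load P at midspan, so delta = (P·L^3) / (48·E·I).
Solve for L: L = ((48·delta·E·I) / P)^(1/3).
Convert to SI units:
  P = 48.6 kN = 48600 N
  E = 112 GPa = 1.12 × 10¹¹ Pa
  delta = 1.587 mm = 0.001587 m
Substitute:
  L = ((48 × 0.001587 × (1.12 × 10¹¹) × 0.000425) / 48600)^(1/3)
  L = 4.21 m
Final answer: L = 4.21 m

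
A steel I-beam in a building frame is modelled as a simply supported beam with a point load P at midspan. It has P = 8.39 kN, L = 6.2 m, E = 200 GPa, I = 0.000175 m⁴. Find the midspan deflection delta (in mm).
Model: a simply supported beam with a point load P at midspan, so delta = (P·L^3) / (48·E·I).
Convert to SI units:
  P = 8.39 kN = 8390 N
  E = 200 GPa = 2 × 10¹¹ Pa
Substitute:
  delta = (8390 × 6.2^3) / (48 × (2 × 10¹¹) × 0.000175)
  delta = 0.00119 m
Convert: delta = 0.00119 m = 1.19 mm
Final answer: delta = 1.19 mm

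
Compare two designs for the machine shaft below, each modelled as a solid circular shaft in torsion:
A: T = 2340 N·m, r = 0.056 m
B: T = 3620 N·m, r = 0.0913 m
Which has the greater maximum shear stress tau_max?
Model: a solid circular shaft in torsion, so tau_max = (2·T) / (π·r^3) (SI units).
  A: tau_max = (2 × 2340) / (π × 0.056^3) = 8.483 × 10⁶ Pa = 8.483 MPa
  B: tau_max = (2 × 3620) / (π × 0.0913^3) = 3.028 × 10⁶ Pa = 3.028 MPa
8.483 MPa > 3.028 MPa, so A is larger.
Final answer: A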